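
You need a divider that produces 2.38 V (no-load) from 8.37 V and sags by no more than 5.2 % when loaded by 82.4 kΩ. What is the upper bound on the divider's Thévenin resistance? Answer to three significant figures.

R_th ≤ 4.52 kΩ

Loading drop = R_th/(R_th + R_L) ≤ 0.0520, so R_th ≤ R_L · ε/(1−ε) = 82.4 kΩ × 0.0520/0.9480 = 4.52 kΩ.
(Any R1, R2 with R2/(R1+R2) = 0.284 and R1‖R2 ≤ 4.52 kΩ will meet the spec.)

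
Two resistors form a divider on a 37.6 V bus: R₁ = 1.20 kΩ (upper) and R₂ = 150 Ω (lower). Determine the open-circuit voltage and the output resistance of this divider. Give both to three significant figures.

V_th = 4.18 V, R_th = 133 Ω

V_th is the open-circuit tap voltage: 37.6 × 150/(1200 + 150) = 4.18 V.
With the supply zeroed, R₁ and R₂ appear in parallel from the tap: R_th = R₁‖R₂ = (1200 × 150)/1350 = 133 Ω.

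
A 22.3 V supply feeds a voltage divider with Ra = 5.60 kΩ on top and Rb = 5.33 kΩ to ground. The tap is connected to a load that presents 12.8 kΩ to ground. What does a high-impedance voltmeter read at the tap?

The load sits in parallel with Rb: Rb‖R_L = (5.33 × 12.8) / (5.33 + 12.8) = 3.763 kΩ.
V_out = 22.3 × 3.763 / (5.60 + 3.763) = 22.3 × 3.763/9.363 = 8.96 V.

V_out ≈ 8.96 V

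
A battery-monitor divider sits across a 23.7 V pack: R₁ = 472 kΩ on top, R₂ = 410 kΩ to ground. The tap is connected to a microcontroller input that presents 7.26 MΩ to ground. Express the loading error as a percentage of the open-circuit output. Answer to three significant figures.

The divider's output (Thévenin) resistance is R₁‖R₂ = 219.4 kΩ.
Fractional drop under load = R_th/(R_th + R_L) = 219.4 / (219.4 + 7260) = 0.02934.
So the output falls by 2.93 %.

2.93 %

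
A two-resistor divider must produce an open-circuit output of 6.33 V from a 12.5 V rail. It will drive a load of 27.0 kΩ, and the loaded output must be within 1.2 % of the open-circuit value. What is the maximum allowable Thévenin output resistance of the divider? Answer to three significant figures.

R_th ≤ 328 Ω

Loading drop = R_th/(R_th + R_L) ≤ 0.0120, so R_th ≤ R_L · ε/(1−ε) = 27.0 kΩ × 0.0120/0.9880 = 328 Ω.
(Any R1, R2 with R2/(R1+R2) = 0.506 and R1‖R2 ≤ 328 Ω will meet the spec.)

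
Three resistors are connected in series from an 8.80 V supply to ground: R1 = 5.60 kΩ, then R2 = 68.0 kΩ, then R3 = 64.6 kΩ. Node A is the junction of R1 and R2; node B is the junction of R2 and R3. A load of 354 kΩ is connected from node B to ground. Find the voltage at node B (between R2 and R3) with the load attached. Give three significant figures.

V ≈ 3.75 V

At node B, R3 is in parallel with the load: R3‖R_L = 54.63 kΩ.
Below node A the resistance is R2 + (R3‖R_L) = 122.6 kΩ, so V_A = 8.80 × 122.6/128.2 = 8.416 V.
Then V_B = V_A × (R3‖R_L)/(R2 + R3‖R_L) = 8.416 × 54.63/122.6 = 3.75 V.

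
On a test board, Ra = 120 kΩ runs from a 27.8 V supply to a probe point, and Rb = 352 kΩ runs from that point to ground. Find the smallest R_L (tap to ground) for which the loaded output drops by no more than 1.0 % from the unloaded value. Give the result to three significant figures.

R_L(min) ≈ 8.86 MΩ

Output resistance R_th = Ra‖Rb = (120 × 352)/472.0 = 89.49 kΩ.
The fractional drop is R_th/(R_th + R_L); requiring this ≤ 0.0100 gives R_L ≥ R_th(1/0.0100 − 1) = 89.49 × 99.00 = 8.86 MΩ.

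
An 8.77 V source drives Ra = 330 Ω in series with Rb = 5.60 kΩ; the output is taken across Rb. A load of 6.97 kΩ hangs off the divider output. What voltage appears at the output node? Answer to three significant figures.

V_out ≈ 7.93 V

The load sits in parallel with Rb: Rb‖R_L = (5600 × 6970) / (5600 + 6970) = 3105 Ω.
V_out = 8.77 × 3105 / (330 + 3105) = 8.77 × 3105/3435 = 7.93 V.
(Unloaded it would have been 8.28 V.)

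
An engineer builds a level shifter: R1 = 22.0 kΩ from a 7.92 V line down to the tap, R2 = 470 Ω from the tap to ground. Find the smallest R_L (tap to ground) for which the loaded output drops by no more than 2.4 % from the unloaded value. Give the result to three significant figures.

Output resistance R_th = R1‖R2 = (22000 × 470)/22470 = 460.2 Ω.
The fractional drop is R_th/(R_th + R_L); requiring this ≤ 0.0240 gives R_L ≥ R_th(1/0.0240 − 1) = 460.2 × 40.67 = 18.7 kΩ.

R_L(min) ≈ 18.7 kΩ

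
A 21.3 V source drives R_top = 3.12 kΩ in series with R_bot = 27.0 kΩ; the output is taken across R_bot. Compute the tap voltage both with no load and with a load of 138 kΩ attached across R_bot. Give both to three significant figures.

Open-circuit: V = 21.3 × 27.0/(3.12 + 27.0) = 19.1 V.
With the load, R_bot becomes R_bot‖R_L = 22.58 kΩ, so V = 21.3 × 22.58/25.70 = 18.7 V.

Unloaded: 19.1 V; loaded: 18.7 V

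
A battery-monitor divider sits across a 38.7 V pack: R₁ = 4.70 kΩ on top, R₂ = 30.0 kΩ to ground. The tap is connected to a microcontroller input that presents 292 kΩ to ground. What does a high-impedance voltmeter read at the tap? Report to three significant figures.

V_out ≈ 33.0 V

The load sits in parallel with R₂: R₂‖R_L = (30.0 × 292) / (30.0 + 292) = 27.20 kΩ.
V_out = 38.7 × 27.20 / (4.70 + 27.20) = 38.7 × 27.20/31.90 = 33.0 V.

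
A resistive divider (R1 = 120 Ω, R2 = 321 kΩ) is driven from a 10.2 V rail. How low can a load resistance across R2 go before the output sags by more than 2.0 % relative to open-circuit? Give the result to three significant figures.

Output resistance R_th = R1‖R2 = (120 × 321000)/321100 = 120.0 Ω.
The fractional drop is R_th/(R_th + R_L); requiring this ≤ 0.0200 gives R_L ≥ R_th(1/0.0200 − 1) = 120.0 × 49.00 = 5.88 kΩ.

R_L(min) ≈ 5.88 kΩ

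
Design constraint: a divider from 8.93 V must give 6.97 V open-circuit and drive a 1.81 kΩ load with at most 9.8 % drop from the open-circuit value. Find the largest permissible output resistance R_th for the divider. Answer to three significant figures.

R_th ≤ 197 Ω

Loading drop = R_th/(R_th + R_L) ≤ 0.0980, so R_th ≤ R_L · ε/(1−ε) = 1.81 kΩ × 0.0980/0.9020 = 197 Ω.
(Any R1, R2 with R2/(R1+R2) = 0.781 and R1‖R2 ≤ 197 Ω will meet the spec.)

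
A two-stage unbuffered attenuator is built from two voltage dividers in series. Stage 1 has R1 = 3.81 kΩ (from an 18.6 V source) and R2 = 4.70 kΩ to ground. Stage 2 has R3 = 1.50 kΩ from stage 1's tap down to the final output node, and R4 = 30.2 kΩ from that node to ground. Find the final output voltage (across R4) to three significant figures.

V_out ≈ 9.18 V

Stage 2 presents R3+R4 = 31.70 kΩ as a load on stage 1's tap.
Stage 1's lower leg becomes R2‖(R3+R4) = 4.093 kΩ, so V_mid = 18.6 × 4.093/7.903 = 9.633 V.
Stage 2 is itself unloaded: V_out = V_mid × R4/(R3+R4) = 9.633 × 30.2/31.70 = 9.18 V.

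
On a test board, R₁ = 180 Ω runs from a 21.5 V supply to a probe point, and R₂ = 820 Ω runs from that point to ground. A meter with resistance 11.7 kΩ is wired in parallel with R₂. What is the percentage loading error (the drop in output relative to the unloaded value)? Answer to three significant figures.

1.25 %

The divider's output (Thévenin) resistance is R₁‖R₂ = 147.6 Ω.
Fractional drop under load = R_th/(R_th + R_L) = 147.6 / (147.6 + 11700) = 0.01246.
So the output falls by 1.25 %.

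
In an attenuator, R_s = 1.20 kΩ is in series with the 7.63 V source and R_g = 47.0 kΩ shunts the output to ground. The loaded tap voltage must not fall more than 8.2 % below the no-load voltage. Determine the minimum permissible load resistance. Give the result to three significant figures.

R_L(min) ≈ 13.1 kΩ

Output resistance R_th = R_s‖R_g = (1.20 × 47.0)/48.20 = 1.170 kΩ.
The fractional drop is R_th/(R_th + R_L); requiring this ≤ 0.0820 gives R_L ≥ R_th(1/0.0820 − 1) = 1.170 × 11.20 = 13.1 kΩ.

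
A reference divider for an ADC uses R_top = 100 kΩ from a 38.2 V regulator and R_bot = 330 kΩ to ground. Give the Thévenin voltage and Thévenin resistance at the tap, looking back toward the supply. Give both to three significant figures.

V_th = 29.3 V, R_th = 76.7 kΩ

V_th is the open-circuit tap voltage: 38.2 × 330/(100 + 330) = 29.3 V.
With the supply zeroed, R_top and R_bot appear in parallel from the tap: R_th = R_top‖R_bot = (100 × 330)/430.0 = 76.7 kΩ.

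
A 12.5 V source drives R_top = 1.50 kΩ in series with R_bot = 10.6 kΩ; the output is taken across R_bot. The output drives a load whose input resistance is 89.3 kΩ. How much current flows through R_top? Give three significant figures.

I ≈ 1.14 mA

R_bot‖R_L = 9.475 kΩ, so the source sees R_top + R_bot‖R_L = 10.98 kΩ.
I = 12.5 V / 10.98 kΩ = 1.14 mA.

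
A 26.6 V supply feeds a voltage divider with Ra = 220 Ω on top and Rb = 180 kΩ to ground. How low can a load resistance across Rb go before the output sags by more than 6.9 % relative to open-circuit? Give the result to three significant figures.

Output resistance R_th = Ra‖Rb = (220 × 180000)/180200 = 219.7 Ω.
The fractional drop is R_th/(R_th + R_L); requiring this ≤ 0.0690 gives R_L ≥ R_th(1/0.0690 − 1) = 219.7 × 13.49 = 2.96 kΩ.

R_L(min) ≈ 2.96 kΩ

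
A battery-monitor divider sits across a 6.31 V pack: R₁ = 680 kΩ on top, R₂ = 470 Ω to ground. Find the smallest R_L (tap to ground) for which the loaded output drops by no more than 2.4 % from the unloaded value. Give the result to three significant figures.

R_L(min) ≈ 19.1 kΩ

Output resistance R_th = R₁‖R₂ = (680000 × 470)/680500 = 469.7 Ω.
The fractional drop is R_th/(R_th + R_L); requiring this ≤ 0.0240 gives R_L ≥ R_th(1/0.0240 − 1) = 469.7 × 40.67 = 19.1 kΩ.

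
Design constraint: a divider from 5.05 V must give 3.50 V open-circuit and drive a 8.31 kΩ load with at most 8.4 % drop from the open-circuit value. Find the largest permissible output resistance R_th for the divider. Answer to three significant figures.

Loading drop = R_th/(R_th + R_L) ≤ 0.0840, so R_th ≤ R_L · ε/(1−ε) = 8.31 kΩ × 0.0840/0.9160 = 762 Ω.

R_th ≤ 762 Ω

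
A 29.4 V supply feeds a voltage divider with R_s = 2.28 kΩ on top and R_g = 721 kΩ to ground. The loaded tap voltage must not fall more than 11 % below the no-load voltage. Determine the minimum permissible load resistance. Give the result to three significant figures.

R_L(min) ≈ 18.4 kΩ

Output resistance R_th = R_s‖R_g = (2.28 × 721)/723.3 = 2.273 kΩ.
The fractional drop is R_th/(R_th + R_L); requiring this ≤ 0.110 gives R_L ≥ R_th(1/0.110 − 1) = 2.273 × 8.091 = 18.4 kΩ.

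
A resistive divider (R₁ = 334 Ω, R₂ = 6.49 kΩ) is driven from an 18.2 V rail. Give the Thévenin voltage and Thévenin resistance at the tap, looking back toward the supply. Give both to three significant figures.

V_th is the open-circuit tap voltage: 18.2 × 6490/(334 + 6490) = 17.3 V.
With the supply zeroed, R₁ and R₂ appear in parallel from the tap: R_th = R₁‖R₂ = (334 × 6490)/6824 = 318 Ω.

V_th = 17.3 V, R_th = 318 Ω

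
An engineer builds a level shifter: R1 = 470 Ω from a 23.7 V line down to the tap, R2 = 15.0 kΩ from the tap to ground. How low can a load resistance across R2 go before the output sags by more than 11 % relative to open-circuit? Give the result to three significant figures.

Output resistance R_th = R1‖R2 = (470 × 15000)/15470 = 455.7 Ω.
The fractional drop is R_th/(R_th + R_L); requiring this ≤ 0.110 gives R_L ≥ R_th(1/0.110 − 1) = 455.7 × 8.091 = 3.69 kΩ.

R_L(min) ≈ 3.69 kΩ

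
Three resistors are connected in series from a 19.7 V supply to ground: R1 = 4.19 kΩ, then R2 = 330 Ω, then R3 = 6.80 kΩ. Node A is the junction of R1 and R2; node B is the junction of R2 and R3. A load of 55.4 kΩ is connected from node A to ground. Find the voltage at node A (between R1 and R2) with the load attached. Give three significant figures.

Below node A the series string R2+R3 = 7130 Ω sits in parallel with the 55400 Ω load: 6317 Ω.
V_A = 19.7 × 6317/(4190 + 6317) = 11.8 V.

V ≈ 11.8 V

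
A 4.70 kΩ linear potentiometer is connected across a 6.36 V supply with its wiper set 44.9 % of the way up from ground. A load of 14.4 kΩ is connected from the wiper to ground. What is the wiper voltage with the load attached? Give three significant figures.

The wiper splits the pot into (1−α)R = 2.590 kΩ above and αR = 2.110 kΩ below.
Lower section ‖ load = 1.841 kΩ.
V_wiper = 6.36 × 1.841/(2.590 + 1.841) = 2.64 V.

V ≈ 2.64 V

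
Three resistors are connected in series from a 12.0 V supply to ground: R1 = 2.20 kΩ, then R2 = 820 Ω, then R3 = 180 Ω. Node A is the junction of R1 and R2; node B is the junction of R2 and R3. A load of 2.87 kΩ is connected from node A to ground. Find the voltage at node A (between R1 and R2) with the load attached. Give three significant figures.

Below node A the series string R2+R3 = 1000 Ω sits in parallel with the 2870 Ω load: 741.6 Ω.
V_A = 12.0 × 741.6/(2200 + 741.6) = 3.03 V.

V ≈ 3.03 V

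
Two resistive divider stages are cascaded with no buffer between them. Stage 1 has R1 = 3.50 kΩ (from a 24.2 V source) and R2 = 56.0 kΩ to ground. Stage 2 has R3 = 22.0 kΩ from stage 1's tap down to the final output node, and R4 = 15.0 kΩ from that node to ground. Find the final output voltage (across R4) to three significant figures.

Stage 2 presents R3+R4 = 37.00 kΩ as a load on stage 1's tap.
Stage 1's lower leg becomes R2‖(R3+R4) = 22.28 kΩ, so V_mid = 24.2 × 22.28/25.78 = 20.91 V.
Stage 2 is itself unloaded: V_out = V_mid × R4/(R3+R4) = 20.91 × 15.0/37.00 = 8.48 V.

V_out ≈ 8.48 V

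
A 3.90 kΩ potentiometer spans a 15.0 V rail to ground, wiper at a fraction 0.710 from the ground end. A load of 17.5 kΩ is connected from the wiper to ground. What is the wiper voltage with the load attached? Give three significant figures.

V ≈ 10.2 V

The wiper splits the pot into (1−α)R = 1.131 kΩ above and αR = 2.769 kΩ below.
Lower section ‖ load = 2.391 kΩ.
V_wiper = 15.0 × 2.391/(1.131 + 2.391) = 10.2 V.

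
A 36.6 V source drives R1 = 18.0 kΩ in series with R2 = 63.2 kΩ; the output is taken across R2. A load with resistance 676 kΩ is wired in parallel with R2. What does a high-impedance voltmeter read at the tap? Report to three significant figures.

The load sits in parallel with R2: R2‖R_L = (63.2 × 676) / (63.2 + 676) = 57.80 kΩ.
V_out = 36.6 × 57.80 / (18.0 + 57.80) = 36.6 × 57.80/75.80 = 27.9 V.

V_out ≈ 27.9 V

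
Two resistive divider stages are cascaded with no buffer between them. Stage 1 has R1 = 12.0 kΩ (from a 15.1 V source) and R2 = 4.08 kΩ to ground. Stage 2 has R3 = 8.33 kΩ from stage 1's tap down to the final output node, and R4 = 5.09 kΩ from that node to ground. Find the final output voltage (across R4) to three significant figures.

Stage 2 presents R3+R4 = 13.42 kΩ as a load on stage 1's tap.
Stage 1's lower leg becomes R2‖(R3+R4) = 3.129 kΩ, so V_mid = 15.1 × 3.129/15.13 = 3.123 V.
Stage 2 is itself unloaded: V_out = V_mid × R4/(R3+R4) = 3.123 × 5.09/13.42 = 1.18 V.

V_out ≈ 1.18 V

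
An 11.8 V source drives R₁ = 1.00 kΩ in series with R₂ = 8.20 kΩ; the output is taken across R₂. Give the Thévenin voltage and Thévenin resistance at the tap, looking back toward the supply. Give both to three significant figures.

V_th is the open-circuit tap voltage: 11.8 × 8.20/(1.00 + 8.20) = 10.5 V.
With the supply zeroed, R₁ and R₂ appear in parallel from the tap: R_th = R₁‖R₂ = (1.00 × 8.20)/9.200 = 891 Ω.

V_th = 10.5 V, R_th = 891 Ω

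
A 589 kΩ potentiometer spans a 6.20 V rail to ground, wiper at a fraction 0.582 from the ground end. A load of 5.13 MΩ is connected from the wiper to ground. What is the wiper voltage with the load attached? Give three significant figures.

The wiper splits the pot into (1−α)R = 246.2 kΩ above and αR = 342.8 kΩ below.
Lower section ‖ load = 321.3 kΩ.
V_wiper = 6.20 × 321.3/(246.2 + 321.3) = 3.51 V.

V ≈ 3.51 V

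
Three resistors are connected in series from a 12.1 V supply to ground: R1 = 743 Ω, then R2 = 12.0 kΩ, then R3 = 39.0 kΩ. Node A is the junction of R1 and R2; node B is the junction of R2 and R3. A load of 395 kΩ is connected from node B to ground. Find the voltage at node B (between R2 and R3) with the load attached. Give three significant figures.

At node B, R3 is in parallel with the load: R3‖R_L = 35500 Ω.
Below node A the resistance is R2 + (R3‖R_L) = 47500 Ω, so V_A = 12.1 × 47500/48240 = 11.91 V.
Then V_B = V_A × (R3‖R_L)/(R2 + R3‖R_L) = 11.91 × 35500/47500 = 8.90 V.

V ≈ 8.90 V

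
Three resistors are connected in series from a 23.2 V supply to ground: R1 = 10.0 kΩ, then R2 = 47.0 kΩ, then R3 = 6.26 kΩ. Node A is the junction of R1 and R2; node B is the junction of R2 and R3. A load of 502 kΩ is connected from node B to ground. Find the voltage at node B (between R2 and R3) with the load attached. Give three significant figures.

At node B, R3 is in parallel with the load: R3‖R_L = 6.183 kΩ.
Below node A the resistance is R2 + (R3‖R_L) = 53.18 kΩ, so V_A = 23.2 × 53.18/63.18 = 19.53 V.
Then V_B = V_A × (R3‖R_L)/(R2 + R3‖R_L) = 19.53 × 6.183/53.18 = 2.27 V.

V ≈ 2.27 V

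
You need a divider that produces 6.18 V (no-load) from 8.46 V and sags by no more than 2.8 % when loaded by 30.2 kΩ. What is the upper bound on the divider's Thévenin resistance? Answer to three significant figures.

R_th ≤ 870 Ω

Loading drop = R_th/(R_th + R_L) ≤ 0.0280, so R_th ≤ R_L · ε/(1−ε) = 30.2 kΩ × 0.0280/0.9720 = 870 Ω.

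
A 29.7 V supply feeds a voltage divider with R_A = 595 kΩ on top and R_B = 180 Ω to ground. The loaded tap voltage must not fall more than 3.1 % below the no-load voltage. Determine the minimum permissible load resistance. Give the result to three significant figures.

R_L(min) ≈ 5.62 kΩ

Output resistance R_th = R_A‖R_B = (595000 × 180)/595200 = 179.9 Ω.
The fractional drop is R_th/(R_th + R_L); requiring this ≤ 0.0310 gives R_L ≥ R_th(1/0.0310 − 1) = 179.9 × 31.26 = 5.62 kΩ.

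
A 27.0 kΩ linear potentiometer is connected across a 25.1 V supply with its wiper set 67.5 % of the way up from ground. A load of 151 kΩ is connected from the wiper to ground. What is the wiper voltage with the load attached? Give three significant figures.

V ≈ 16.3 V

The wiper splits the pot into (1−α)R = 8.775 kΩ above and αR = 18.23 kΩ below.
Lower section ‖ load = 16.26 kΩ.
V_wiper = 25.1 × 16.26/(8.775 + 16.26) = 16.3 V.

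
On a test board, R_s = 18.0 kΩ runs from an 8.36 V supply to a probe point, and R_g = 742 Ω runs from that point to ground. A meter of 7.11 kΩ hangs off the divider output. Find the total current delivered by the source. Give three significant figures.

R_g‖R_L = 671.9 Ω, so the source sees R_s + R_g‖R_L = 18670 Ω.
I = 8.36 V / 18670 Ω = 0.448 mA.

I ≈ 0.448 mA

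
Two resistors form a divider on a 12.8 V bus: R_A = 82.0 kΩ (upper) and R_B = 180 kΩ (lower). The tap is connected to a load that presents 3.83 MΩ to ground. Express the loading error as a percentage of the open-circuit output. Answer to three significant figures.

The divider's output (Thévenin) resistance is R_A‖R_B = 56.34 kΩ.
Fractional drop under load = R_th/(R_th + R_L) = 56.34 / (56.34 + 3830) = 0.01450.
So the output falls by 1.45 %.

1.45 %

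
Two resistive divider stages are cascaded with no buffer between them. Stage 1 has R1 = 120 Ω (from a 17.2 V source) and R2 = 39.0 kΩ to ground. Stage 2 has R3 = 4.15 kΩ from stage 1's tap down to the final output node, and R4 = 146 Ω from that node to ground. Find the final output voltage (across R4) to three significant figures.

Stage 2 presents R3+R4 = 4296 Ω as a load on stage 1's tap.
Stage 1's lower leg becomes R2‖(R3+R4) = 3870 Ω, so V_mid = 17.2 × 3870/3990 = 16.68 V.
Stage 2 is itself unloaded: V_out = V_mid × R4/(R3+R4) = 16.68 × 146/4296 = 0.567 V.

V_out ≈ 0.567 V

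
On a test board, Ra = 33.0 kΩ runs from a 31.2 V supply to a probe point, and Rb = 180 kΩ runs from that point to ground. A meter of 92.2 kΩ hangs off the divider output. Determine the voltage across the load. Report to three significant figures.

The load sits in parallel with Rb: Rb‖R_L = (180 × 92.2) / (180 + 92.2) = 60.97 kΩ.
V_out = 31.2 × 60.97 / (33.0 + 60.97) = 31.2 × 60.97/93.97 = 20.2 V.

V_out ≈ 20.2 V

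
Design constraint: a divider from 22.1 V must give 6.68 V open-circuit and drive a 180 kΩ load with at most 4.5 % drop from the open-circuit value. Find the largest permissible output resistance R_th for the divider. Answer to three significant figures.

R_th ≤ 8.48 kΩ

Loading drop = R_th/(R_th + R_L) ≤ 0.0450, so R_th ≤ R_L · ε/(1−ε) = 180 kΩ × 0.0450/0.9550 = 8.48 kΩ.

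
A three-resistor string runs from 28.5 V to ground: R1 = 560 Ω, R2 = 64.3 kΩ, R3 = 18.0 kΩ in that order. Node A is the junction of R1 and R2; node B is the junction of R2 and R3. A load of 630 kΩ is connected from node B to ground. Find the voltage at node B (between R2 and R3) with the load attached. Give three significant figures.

V ≈ 6.06 V

At node B, R3 is in parallel with the load: R3‖R_L = 17500 Ω.
Below node A the resistance is R2 + (R3‖R_L) = 81800 Ω, so V_A = 28.5 × 81800/82360 = 28.31 V.
Then V_B = V_A × (R3‖R_L)/(R2 + R3‖R_L) = 28.31 × 17500/81800 = 6.06 V.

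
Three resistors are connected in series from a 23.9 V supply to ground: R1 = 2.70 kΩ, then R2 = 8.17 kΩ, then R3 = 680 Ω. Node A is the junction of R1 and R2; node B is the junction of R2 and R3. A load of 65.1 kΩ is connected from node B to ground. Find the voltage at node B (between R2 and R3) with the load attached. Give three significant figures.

V ≈ 1.39 V

At node B, R3 is in parallel with the load: R3‖R_L = 673.0 Ω.
Below node A the resistance is R2 + (R3‖R_L) = 8843 Ω, so V_A = 23.9 × 8843/11540 = 18.31 V.
Then V_B = V_A × (R3‖R_L)/(R2 + R3‖R_L) = 18.31 × 673.0/8843 = 1.39 V.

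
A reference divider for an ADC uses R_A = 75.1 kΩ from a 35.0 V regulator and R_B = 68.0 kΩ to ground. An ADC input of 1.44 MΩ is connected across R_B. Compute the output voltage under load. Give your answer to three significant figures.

The load sits in parallel with R_B: R_B‖R_L = (68.0 × 1440) / (68.0 + 1440) = 64.93 kΩ.
V_out = 35.0 × 64.93 / (75.1 + 64.93) = 35.0 × 64.93/140.0 = 16.2 V.

V_out ≈ 16.2 V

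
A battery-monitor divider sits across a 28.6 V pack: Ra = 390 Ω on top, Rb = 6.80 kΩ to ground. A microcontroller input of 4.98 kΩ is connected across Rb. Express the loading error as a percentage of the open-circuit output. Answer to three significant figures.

6.90 %

The divider's output (Thévenin) resistance is Ra‖Rb = 368.8 Ω.
Fractional drop under load = R_th/(R_th + R_L) = 368.8 / (368.8 + 4980) = 0.06896.
So the output falls by 6.90 %.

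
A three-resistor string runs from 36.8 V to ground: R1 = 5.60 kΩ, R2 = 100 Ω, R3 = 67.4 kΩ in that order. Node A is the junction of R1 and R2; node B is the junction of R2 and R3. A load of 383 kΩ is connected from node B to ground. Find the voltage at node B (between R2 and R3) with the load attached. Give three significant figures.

At node B, R3 is in parallel with the load: R3‖R_L = 57310 Ω.
Below node A the resistance is R2 + (R3‖R_L) = 57410 Ω, so V_A = 36.8 × 57410/63010 = 33.53 V.
Then V_B = V_A × (R3‖R_L)/(R2 + R3‖R_L) = 33.53 × 57310/57410 = 33.5 V.

V ≈ 33.5 V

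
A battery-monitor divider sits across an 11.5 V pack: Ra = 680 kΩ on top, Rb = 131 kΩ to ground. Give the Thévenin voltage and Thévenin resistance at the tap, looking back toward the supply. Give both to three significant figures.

V_th is the open-circuit tap voltage: 11.5 × 131/(680 + 131) = 1.86 V.
With the supply zeroed, Ra and Rb appear in parallel from the tap: R_th = Ra‖Rb = (680 × 131)/811.0 = 110 kΩ.

V_th = 1.86 V, R_th = 110 kΩ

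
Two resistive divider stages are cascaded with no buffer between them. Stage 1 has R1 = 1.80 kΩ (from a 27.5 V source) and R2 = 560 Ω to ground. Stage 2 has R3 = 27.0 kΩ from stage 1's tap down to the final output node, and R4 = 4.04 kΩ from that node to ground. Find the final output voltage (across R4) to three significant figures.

Stage 2 presents R3+R4 = 31040 Ω as a load on stage 1's tap.
Stage 1's lower leg becomes R2‖(R3+R4) = 550.1 Ω, so V_mid = 27.5 × 550.1/2350 = 6.437 V.
Stage 2 is itself unloaded: V_out = V_mid × R4/(R3+R4) = 6.437 × 4040/31040 = 0.838 V.

V_out ≈ 0.838 V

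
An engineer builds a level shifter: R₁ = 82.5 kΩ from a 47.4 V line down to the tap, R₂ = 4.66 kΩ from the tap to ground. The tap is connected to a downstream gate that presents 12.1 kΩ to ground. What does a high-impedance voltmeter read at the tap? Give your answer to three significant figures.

V_out ≈ 1.86 V

The load sits in parallel with R₂: R₂‖R_L = (4.66 × 12.1) / (4.66 + 12.1) = 3.364 kΩ.
V_out = 47.4 × 3.364 / (82.5 + 3.364) = 47.4 × 3.364/85.86 = 1.86 V.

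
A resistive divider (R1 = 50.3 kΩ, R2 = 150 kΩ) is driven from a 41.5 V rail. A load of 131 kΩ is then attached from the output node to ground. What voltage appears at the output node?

The load sits in parallel with R2: R2‖R_L = (150 × 131) / (150 + 131) = 69.93 kΩ.
V_out = 41.5 × 69.93 / (50.3 + 69.93) = 41.5 × 69.93/120.2 = 24.1 V.

V_out ≈ 24.1 V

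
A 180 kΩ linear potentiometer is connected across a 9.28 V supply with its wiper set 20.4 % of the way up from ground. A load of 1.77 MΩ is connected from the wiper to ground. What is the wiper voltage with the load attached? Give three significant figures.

The wiper splits the pot into (1−α)R = 143.3 kΩ above and αR = 36.72 kΩ below.
Lower section ‖ load = 35.97 kΩ.
V_wiper = 9.28 × 35.97/(143.3 + 35.97) = 1.86 V.

V ≈ 1.86 V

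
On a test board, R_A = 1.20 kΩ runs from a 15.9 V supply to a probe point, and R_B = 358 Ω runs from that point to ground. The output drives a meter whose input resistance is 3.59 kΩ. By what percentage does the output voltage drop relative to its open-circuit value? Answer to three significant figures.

7.13 %

The divider's output (Thévenin) resistance is R_A‖R_B = 275.7 Ω.
Fractional drop under load = R_th/(R_th + R_L) = 275.7 / (275.7 + 3590) = 0.07133.
So the output falls by 7.13 %.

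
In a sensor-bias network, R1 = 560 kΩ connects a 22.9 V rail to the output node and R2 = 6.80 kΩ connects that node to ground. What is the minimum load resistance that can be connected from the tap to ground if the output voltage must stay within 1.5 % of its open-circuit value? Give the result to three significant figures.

Output resistance R_th = R1‖R2 = (560 × 6.80)/566.8 = 6.718 kΩ.
The fractional drop is R_th/(R_th + R_L); requiring this ≤ 0.0150 gives R_L ≥ R_th(1/0.0150 − 1) = 6.718 × 65.67 = 441 kΩ.

R_L(min) ≈ 441 kΩ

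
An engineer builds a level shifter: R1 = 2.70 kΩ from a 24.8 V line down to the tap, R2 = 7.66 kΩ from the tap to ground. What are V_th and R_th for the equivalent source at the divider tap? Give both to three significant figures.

V_th is the open-circuit tap voltage: 24.8 × 7.66/(2.70 + 7.66) = 18.3 V.
With the supply zeroed, R1 and R2 appear in parallel from the tap: R_th = R1‖R2 = (2.70 × 7.66)/10.36 = 2.00 kΩ.

V_th = 18.3 V, R_th = 2.00 kΩ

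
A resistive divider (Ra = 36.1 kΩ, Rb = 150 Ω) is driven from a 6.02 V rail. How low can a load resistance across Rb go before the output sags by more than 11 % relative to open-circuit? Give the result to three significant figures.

R_L(min) ≈ 1.21 kΩ

Output resistance R_th = Ra‖Rb = (36100 × 150)/36250 = 149.4 Ω.
The fractional drop is R_th/(R_th + R_L); requiring this ≤ 0.110 gives R_L ≥ R_th(1/0.110 − 1) = 149.4 × 8.091 = 1.21 kΩ.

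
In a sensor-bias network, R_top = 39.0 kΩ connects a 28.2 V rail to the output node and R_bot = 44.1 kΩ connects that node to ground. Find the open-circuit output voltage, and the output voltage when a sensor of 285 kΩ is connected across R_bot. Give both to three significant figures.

Open-circuit: V = 28.2 × 44.1/(39.0 + 44.1) = 15.0 V.
With the load, R_bot becomes R_bot‖R_L = 38.19 kΩ, so V = 28.2 × 38.19/77.19 = 14.0 V.

Unloaded: 15.0 V; loaded: 14.0 V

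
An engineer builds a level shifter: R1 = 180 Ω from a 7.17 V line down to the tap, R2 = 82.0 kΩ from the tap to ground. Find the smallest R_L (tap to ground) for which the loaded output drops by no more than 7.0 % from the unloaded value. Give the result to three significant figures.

R_L(min) ≈ 2.39 kΩ

Output resistance R_th = R1‖R2 = (180 × 82000)/82180 = 179.6 Ω.
The fractional drop is R_th/(R_th + R_L); requiring this ≤ 0.0700 gives R_L ≥ R_th(1/0.0700 − 1) = 179.6 × 13.29 = 2.39 kΩ.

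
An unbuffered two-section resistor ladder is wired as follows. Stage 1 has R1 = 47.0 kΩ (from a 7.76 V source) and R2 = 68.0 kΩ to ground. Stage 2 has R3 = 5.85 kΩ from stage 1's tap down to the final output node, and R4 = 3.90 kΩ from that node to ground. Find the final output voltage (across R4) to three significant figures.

V_out ≈ 0.477 V

Stage 2 presents R3+R4 = 9.750 kΩ as a load on stage 1's tap.
Stage 1's lower leg becomes R2‖(R3+R4) = 8.527 kΩ, so V_mid = 7.76 × 8.527/55.53 = 1.192 V.
Stage 2 is itself unloaded: V_out = V_mid × R4/(R3+R4) = 1.192 × 3.90/9.750 = 0.477 V.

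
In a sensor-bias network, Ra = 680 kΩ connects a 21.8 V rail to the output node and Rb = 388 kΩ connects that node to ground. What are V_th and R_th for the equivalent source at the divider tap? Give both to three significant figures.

V_th = 7.92 V, R_th = 247 kΩ

V_th is the open-circuit tap voltage: 21.8 × 388/(680 + 388) = 7.92 V.
With the supply zeroed, Ra and Rb appear in parallel from the tap: R_th = Ra‖Rb = (680 × 388)/1068 = 247 kΩ.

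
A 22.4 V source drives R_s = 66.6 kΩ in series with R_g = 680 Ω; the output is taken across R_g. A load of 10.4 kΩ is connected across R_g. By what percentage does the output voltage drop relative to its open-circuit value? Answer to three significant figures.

The divider's output (Thévenin) resistance is R_s‖R_g = 673.1 Ω.
Fractional drop under load = R_th/(R_th + R_L) = 673.1 / (673.1 + 10400) = 0.06079.
So the output falls by 6.08 %.

6.08 %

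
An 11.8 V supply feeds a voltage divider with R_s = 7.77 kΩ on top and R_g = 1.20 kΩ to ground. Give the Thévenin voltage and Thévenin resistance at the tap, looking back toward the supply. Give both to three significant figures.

V_th is the open-circuit tap voltage: 11.8 × 1.20/(7.77 + 1.20) = 1.58 V.
With the supply zeroed, R_s and R_g appear in parallel from the tap: R_th = R_s‖R_g = (7.77 × 1.20)/8.970 = 1.04 kΩ.

V_th = 1.58 V, R_th = 1.04 kΩ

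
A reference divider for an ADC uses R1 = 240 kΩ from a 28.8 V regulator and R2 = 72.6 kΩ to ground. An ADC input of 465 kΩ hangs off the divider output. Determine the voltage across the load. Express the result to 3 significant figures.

V_out ≈ 5.97 V

The load sits in parallel with R2: R2‖R_L = (72.6 × 465) / (72.6 + 465) = 62.80 kΩ.
V_out = 28.8 × 62.80 / (240 + 62.80) = 28.8 × 62.80/302.8 = 5.97 V.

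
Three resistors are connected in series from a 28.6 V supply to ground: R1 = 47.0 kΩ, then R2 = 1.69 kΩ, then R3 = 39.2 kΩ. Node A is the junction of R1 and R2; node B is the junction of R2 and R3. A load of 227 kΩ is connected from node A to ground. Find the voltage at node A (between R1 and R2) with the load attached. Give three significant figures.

Below node A the series string R2+R3 = 40.89 kΩ sits in parallel with the 227 kΩ load: 34.65 kΩ.
V_A = 28.6 × 34.65/(47.0 + 34.65) = 12.1 V.

V ≈ 12.1 V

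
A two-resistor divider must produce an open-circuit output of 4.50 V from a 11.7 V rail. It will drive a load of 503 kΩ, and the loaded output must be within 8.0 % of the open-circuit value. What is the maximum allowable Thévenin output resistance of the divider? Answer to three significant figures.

R_th ≤ 43.7 kΩ

Loading drop = R_th/(R_th + R_L) ≤ 0.0800, so R_th ≤ R_L · ε/(1−ε) = 503 kΩ × 0.0800/0.9200 = 43.7 kΩ.
(Any R1, R2 with R2/(R1+R2) = 0.385 and R1‖R2 ≤ 43.7 kΩ will meet the spec.)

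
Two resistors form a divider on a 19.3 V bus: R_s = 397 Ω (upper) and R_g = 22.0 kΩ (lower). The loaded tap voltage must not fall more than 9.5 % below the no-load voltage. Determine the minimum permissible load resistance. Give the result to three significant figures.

Output resistance R_th = R_s‖R_g = (397 × 22000)/22400 = 390.0 Ω.
The fractional drop is R_th/(R_th + R_L); requiring this ≤ 0.0950 gives R_L ≥ R_th(1/0.0950 − 1) = 390.0 × 9.526 = 3.71 kΩ.

R_L(min) ≈ 3.71 kΩ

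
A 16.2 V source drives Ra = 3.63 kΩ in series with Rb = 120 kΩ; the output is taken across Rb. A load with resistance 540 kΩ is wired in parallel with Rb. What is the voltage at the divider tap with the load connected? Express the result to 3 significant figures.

The load sits in parallel with Rb: Rb‖R_L = (120 × 540) / (120 + 540) = 98.18 kΩ.
V_out = 16.2 × 98.18 / (3.63 + 98.18) = 16.2 × 98.18/101.8 = 15.6 V.

V_out ≈ 15.6 V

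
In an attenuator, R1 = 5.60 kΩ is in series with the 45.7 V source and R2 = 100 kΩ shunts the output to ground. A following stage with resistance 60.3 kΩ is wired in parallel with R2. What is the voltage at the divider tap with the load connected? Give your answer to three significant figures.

The load sits in parallel with R2: R2‖R_L = (100 × 60.3) / (100 + 60.3) = 37.62 kΩ.
V_out = 45.7 × 37.62 / (5.60 + 37.62) = 45.7 × 37.62/43.22 = 39.8 V.

V_out ≈ 39.8 V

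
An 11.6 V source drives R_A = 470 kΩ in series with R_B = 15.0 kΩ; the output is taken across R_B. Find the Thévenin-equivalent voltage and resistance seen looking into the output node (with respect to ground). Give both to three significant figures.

V_th is the open-circuit tap voltage: 11.6 × 15.0/(470 + 15.0) = 0.359 V.
With the supply zeroed, R_A and R_B appear in parallel from the tap: R_th = R_A‖R_B = (470 × 15.0)/485.0 = 14.5 kΩ.

V_th = 0.359 V, R_th = 14.5 kΩ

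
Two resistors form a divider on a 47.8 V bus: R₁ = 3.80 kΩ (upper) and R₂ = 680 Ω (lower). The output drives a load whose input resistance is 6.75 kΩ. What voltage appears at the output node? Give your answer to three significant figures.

The load sits in parallel with R₂: R₂‖R_L = (680 × 6750) / (680 + 6750) = 617.8 Ω.
V_out = 47.8 × 617.8 / (3800 + 617.8) = 47.8 × 617.8/4418 = 6.68 V.
(Unloaded it would have been 7.26 V.)

V_out ≈ 6.68 V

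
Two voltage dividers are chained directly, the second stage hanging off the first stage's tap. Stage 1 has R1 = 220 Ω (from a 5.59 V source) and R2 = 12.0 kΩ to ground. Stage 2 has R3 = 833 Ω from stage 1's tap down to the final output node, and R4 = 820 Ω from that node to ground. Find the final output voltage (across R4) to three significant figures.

Stage 2 presents R3+R4 = 1653 Ω as a load on stage 1's tap.
Stage 1's lower leg becomes R2‖(R3+R4) = 1453 Ω, so V_mid = 5.59 × 1453/1673 = 4.855 V.
Stage 2 is itself unloaded: V_out = V_mid × R4/(R3+R4) = 4.855 × 820/1653 = 2.41 V.

V_out ≈ 2.41 V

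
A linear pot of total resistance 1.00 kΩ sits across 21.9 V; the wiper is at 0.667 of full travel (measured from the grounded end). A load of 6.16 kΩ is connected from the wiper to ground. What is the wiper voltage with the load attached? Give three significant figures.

V ≈ 14.1 V

The wiper splits the pot into (1−α)R = 333.0 Ω above and αR = 667.0 Ω below.
Lower section ‖ load = 601.8 Ω.
V_wiper = 21.9 × 601.8/(333.0 + 601.8) = 14.1 V.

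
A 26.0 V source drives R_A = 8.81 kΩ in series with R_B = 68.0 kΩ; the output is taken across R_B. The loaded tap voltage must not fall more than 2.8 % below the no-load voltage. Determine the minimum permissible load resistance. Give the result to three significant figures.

Output resistance R_th = R_A‖R_B = (8.81 × 68.0)/76.81 = 7.800 kΩ.
The fractional drop is R_th/(R_th + R_L); requiring this ≤ 0.0280 gives R_L ≥ R_th(1/0.0280 − 1) = 7.800 × 34.71 = 271 kΩ.

R_L(min) ≈ 271 kΩ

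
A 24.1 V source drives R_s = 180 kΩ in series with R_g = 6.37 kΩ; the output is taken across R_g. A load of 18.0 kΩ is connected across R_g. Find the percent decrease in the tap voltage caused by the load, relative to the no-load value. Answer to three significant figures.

Unloaded V = 24.1 × 6.37/186.4 = 0.8237 V.
Loaded: R_g‖R_L = 4.705 kΩ, giving V = 24.1 × 4.705/184.7 = 0.6139 V.
Drop = (0.8237 − 0.6139) / 0.8237 = 25.5 %.

25.5 %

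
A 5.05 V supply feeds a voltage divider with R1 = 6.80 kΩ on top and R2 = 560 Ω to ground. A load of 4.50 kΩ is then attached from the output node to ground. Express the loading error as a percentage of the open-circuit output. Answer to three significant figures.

The divider's output (Thévenin) resistance is R1‖R2 = 517.4 Ω.
Fractional drop under load = R_th/(R_th + R_L) = 517.4 / (517.4 + 4500) = 0.1031.
So the output falls by 10.3 %.

10.3 %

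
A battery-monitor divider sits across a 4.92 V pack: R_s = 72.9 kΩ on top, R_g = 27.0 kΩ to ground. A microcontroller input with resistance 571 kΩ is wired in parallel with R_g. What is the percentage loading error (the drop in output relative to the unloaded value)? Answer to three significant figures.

The divider's output (Thévenin) resistance is R_s‖R_g = 19.70 kΩ.
Fractional drop under load = R_th/(R_th + R_L) = 19.70 / (19.70 + 571) = 0.03335.
So the output falls by 3.34 %.

3.34 %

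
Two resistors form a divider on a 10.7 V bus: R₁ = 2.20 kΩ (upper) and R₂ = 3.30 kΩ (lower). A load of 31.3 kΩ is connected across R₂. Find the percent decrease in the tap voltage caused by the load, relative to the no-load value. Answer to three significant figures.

The divider's output (Thévenin) resistance is R₁‖R₂ = 1.320 kΩ.
Fractional drop under load = R_th/(R_th + R_L) = 1.320 / (1.320 + 31.3) = 0.04047.
So the output falls by 4.05 %.

4.05 %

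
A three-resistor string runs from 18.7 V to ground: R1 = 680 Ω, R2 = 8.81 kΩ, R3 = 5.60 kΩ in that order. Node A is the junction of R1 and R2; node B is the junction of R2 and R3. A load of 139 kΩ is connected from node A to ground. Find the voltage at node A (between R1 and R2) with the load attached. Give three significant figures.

Below node A the series string R2+R3 = 14410 Ω sits in parallel with the 139000 Ω load: 13060 Ω.
V_A = 18.7 × 13060/(680 + 13060) = 17.8 V.

V ≈ 17.8 V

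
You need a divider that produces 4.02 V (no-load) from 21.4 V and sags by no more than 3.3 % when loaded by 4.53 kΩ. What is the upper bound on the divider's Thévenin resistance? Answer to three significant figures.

R_th ≤ 155 Ω

Loading drop = R_th/(R_th + R_L) ≤ 0.0330, so R_th ≤ R_L · ε/(1−ε) = 4.53 kΩ × 0.0330/0.9670 = 155 Ω.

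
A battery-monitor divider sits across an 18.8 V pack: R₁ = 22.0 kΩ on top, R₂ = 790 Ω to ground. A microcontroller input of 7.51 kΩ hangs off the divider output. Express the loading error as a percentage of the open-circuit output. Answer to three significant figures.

Unloaded V = 18.8 × 790/22790 = 0.65169 V.
Loaded: R₂‖R_L = 714.8 Ω, giving V = 18.8 × 714.8/22710 = 0.59161 V.
Drop = (0.65169 − 0.59161) / 0.65169 = 9.22 %.

9.22 %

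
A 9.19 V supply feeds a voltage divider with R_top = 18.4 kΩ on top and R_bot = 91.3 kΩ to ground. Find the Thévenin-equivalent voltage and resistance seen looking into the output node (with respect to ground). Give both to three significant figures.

V_th = 7.65 V, R_th = 15.3 kΩ

V_th is the open-circuit tap voltage: 9.19 × 91.3/(18.4 + 91.3) = 7.65 V.
With the supply zeroed, R_top and R_bot appear in parallel from the tap: R_th = R_top‖R_bot = (18.4 × 91.3)/109.7 = 15.3 kΩ.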